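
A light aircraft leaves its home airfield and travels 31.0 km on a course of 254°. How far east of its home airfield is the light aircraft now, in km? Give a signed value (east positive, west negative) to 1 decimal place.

Leg 1 (254°, 31.0 km): east 31.0 sin 254° = -29.80, north 31.0 cos 254° = -8.54
Net east component: -29.80 km.

-29.8 km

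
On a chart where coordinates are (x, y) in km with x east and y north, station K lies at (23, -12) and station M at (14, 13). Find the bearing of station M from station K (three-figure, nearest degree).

Δeast = 14 − 23 = -9.00; Δnorth = 13 − -12 = 25.00.
Bearing = atan2(Δeast, Δnorth) mod 360° = 340.20° ≈ 340°.

340°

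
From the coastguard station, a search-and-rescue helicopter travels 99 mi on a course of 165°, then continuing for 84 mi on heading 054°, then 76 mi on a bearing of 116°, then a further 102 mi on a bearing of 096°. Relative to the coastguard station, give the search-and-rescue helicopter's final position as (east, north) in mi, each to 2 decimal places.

(263.33, -90.23)

Leg 1 (165°, 99 mi): east 99 sin 165° = 25.62, north 99 cos 165° = -95.63
Leg 2 (054°, 84 mi): east 84 sin 54° = 67.96, north 84 cos 54° = 49.37
Leg 3 (116°, 76 mi): east 76 sin 116° = 68.31, north 76 cos 116° = -33.32
Leg 4 (096°, 102 mi): east 102 sin 96° = 101.44, north 102 cos 96° = -10.66
Summing: 263.33 mi east, -90.23 mi north → (263.33, -90.23).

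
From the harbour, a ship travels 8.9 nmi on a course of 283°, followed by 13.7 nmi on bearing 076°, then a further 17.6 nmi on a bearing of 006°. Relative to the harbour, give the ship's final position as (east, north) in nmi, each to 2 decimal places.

Leg 1 (283°, 8.9 nmi): east 8.9 sin 283° = -8.67, north 8.9 cos 283° = 2.00
Leg 2 (076°, 13.7 nmi): east 13.7 sin 76° = 13.29, north 13.7 cos 76° = 3.31
Leg 3 (006°, 17.6 nmi): east 17.6 sin 6° = 1.84, north 17.6 cos 6° = 17.50
Summing: 6.46 nmi east, 22.82 nmi north → (6.46, 22.82).

(6.46, 22.82)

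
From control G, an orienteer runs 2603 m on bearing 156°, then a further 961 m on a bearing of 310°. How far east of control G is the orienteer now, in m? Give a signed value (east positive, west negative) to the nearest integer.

323 m

Leg 1 (156°, 2603 m): east 2603 sin 156° = 1058.74, north 2603 cos 156° = -2377.96
Leg 2 (310°, 961 m): east 961 sin 310° = -736.17, north 961 cos 310° = 617.72
Net east component: 322.57 m.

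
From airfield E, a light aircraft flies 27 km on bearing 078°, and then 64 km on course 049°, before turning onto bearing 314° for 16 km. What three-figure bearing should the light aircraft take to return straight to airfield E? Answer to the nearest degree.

227°

Leg 1 (078°, 27 km): east 27 sin 78° = 26.41, north 27 cos 78° = 5.61
Leg 2 (049°, 64 km): east 64 sin 49° = 48.30, north 64 cos 49° = 41.99
Leg 3 (314°, 16 km): east 16 sin 314° = -11.51, north 16 cos 314° = 11.11
Net displacement: 63.20 east, 58.72 north. Direction back to start is (-63.20, -58.72): bearing = atan2(-63.20, -58.72) mod 360° = 227.11° ≈ 227°.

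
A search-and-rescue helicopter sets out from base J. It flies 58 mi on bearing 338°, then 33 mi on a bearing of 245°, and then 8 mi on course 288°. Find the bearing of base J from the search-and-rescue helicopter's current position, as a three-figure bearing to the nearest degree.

126°

Leg 1 (338°, 58 mi): east 58 sin 338° = -21.73, north 58 cos 338° = 53.78
Leg 2 (245°, 33 mi): east 33 sin 245° = -29.91, north 33 cos 245° = -13.95
Leg 3 (288°, 8 mi): east 8 sin 288° = -7.61, north 8 cos 288° = 2.47
Net displacement: -59.24 east, 42.30 north. Direction back to start is (59.24, -42.30): bearing = atan2(59.24, -42.30) mod 360° = 125.53° ≈ 126°.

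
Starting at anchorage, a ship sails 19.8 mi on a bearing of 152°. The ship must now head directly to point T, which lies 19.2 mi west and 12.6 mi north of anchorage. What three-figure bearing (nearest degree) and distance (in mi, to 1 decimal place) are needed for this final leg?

Leg 1 (152°, 19.8 mi): east 19.8 sin 152° = 9.30, north 19.8 cos 152° = -17.48
Current position: (9.30, -17.48). Target: (-19.2, 12.6). Remaining: Δeast = -28.50, Δnorth = 30.08.
Bearing = atan2(-28.50, 30.08) mod 360° = 316.55°; distance = √((-28.50)² + (30.08)²) = 41.436 mi.

317°, 41.4 mi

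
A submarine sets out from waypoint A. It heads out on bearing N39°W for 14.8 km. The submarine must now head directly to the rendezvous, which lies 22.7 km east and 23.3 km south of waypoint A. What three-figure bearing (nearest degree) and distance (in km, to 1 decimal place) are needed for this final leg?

137°, 47.3 km

Leg 1 (N39°W, 14.8 km): east 14.8 sin 321° = -9.31, north 14.8 cos 321° = 11.50
Current position: (-9.31, 11.50). Target: (22.7, -23.3). Remaining: Δeast = 32.01, Δnorth = -34.80.
Bearing = atan2(32.01, -34.80) mod 360° = 137.39°; distance = √((32.01)² + (-34.80)²) = 47.287 km.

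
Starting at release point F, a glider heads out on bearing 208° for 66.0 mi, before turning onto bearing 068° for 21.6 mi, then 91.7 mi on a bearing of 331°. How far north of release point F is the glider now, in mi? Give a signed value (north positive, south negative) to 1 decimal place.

30.0 mi

Leg 1 (208°, 66.0 mi): east 66.0 sin 208° = -30.99, north 66.0 cos 208° = -58.27
Leg 2 (068°, 21.6 mi): east 21.6 sin 68° = 20.03, north 21.6 cos 68° = 8.09
Leg 3 (331°, 91.7 mi): east 91.7 sin 331° = -44.46, north 91.7 cos 331° = 80.20
Net north component: 30.02 mi.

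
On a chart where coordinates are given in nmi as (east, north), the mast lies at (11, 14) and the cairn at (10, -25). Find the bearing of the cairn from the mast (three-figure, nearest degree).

Δeast = 10 − 11 = -1.00; Δnorth = -25 − 14 = -39.00.
Bearing = atan2(Δeast, Δnorth) mod 360° = 181.47° ≈ 181°.

181°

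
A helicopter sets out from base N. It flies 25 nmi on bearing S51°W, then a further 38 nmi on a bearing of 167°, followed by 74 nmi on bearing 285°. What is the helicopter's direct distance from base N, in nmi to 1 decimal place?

89.0 nmi

Leg 1 (S51°W, 25 nmi): east 25 sin 231° = -19.43, north 25 cos 231° = -15.73
Leg 2 (167°, 38 nmi): east 38 sin 167° = 8.55, north 38 cos 167° = -37.03
Leg 3 (285°, 74 nmi): east 74 sin 285° = -71.48, north 74 cos 285° = 19.15
Net: -82.36 east, -33.61 north. Distance = √((-82.36)² + (-33.61)²) = 88.952 nmi.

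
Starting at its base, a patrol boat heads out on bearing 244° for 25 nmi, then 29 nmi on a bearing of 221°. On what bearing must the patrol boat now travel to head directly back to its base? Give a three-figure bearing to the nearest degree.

052°

Leg 1 (244°, 25 nmi): east 25 sin 244° = -22.47, north 25 cos 244° = -10.96
Leg 2 (221°, 29 nmi): east 29 sin 221° = -19.03, north 29 cos 221° = -21.89
Net displacement: -41.50 east, -32.85 north. Direction back to start is (41.50, 32.85): bearing = atan2(41.50, 32.85) mod 360° = 51.64° ≈ 052°.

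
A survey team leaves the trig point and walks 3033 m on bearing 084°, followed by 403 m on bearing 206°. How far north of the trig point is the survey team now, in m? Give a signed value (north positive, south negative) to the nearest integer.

Leg 1 (084°, 3033 m): east 3033 sin 84° = 3016.38, north 3033 cos 84° = 317.03
Leg 2 (206°, 403 m): east 403 sin 206° = -176.66, north 403 cos 206° = -362.21
Net north component: -45.18 m.

-45 m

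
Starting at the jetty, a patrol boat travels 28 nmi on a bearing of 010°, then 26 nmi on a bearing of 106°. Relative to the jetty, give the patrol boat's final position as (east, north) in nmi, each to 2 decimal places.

Leg 1 (010°, 28 nmi): east 28 sin 10° = 4.86, north 28 cos 10° = 27.57
Leg 2 (106°, 26 nmi): east 26 sin 106° = 24.99, north 26 cos 106° = -7.17
Summing: 29.85 nmi east, 20.41 nmi north → (29.85, 20.41).

(29.85, 20.41)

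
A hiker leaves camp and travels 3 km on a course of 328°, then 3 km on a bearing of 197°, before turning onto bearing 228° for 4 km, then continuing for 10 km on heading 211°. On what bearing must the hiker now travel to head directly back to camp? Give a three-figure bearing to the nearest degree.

Leg 1 (328°, 3 km): east 3 sin 328° = -1.59, north 3 cos 328° = 2.54
Leg 2 (197°, 3 km): east 3 sin 197° = -0.88, north 3 cos 197° = -2.87
Leg 3 (228°, 4 km): east 4 sin 228° = -2.97, north 4 cos 228° = -2.68
Leg 4 (211°, 10 km): east 10 sin 211° = -5.15, north 10 cos 211° = -8.57
Net displacement: -10.59 east, -11.57 north. Direction back to start is (10.59, 11.57): bearing = atan2(10.59, 11.57) mod 360° = 42.46° ≈ 042°.

042°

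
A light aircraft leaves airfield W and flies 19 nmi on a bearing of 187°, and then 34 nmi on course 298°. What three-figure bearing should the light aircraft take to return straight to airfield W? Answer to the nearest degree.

085°

Leg 1 (187°, 19 nmi): east 19 sin 187° = -2.32, north 19 cos 187° = -18.86
Leg 2 (298°, 34 nmi): east 34 sin 298° = -30.02, north 34 cos 298° = 15.96
Net displacement: -32.34 east, -2.90 north. Direction back to start is (32.34, 2.90): bearing = atan2(32.34, 2.90) mod 360° = 84.88° ≈ 085°.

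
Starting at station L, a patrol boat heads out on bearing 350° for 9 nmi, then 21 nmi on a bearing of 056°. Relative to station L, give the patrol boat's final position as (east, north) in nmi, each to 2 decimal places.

Leg 1 (350°, 9 nmi): east 9 sin 350° = -1.56, north 9 cos 350° = 8.86
Leg 2 (056°, 21 nmi): east 21 sin 56° = 17.41, north 21 cos 56° = 11.74
Summing: 15.85 nmi east, 20.61 nmi north → (15.85, 20.61).

(15.85, 20.61)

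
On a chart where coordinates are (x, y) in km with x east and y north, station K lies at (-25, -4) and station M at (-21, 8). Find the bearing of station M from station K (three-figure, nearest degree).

018°

Δeast = -21 − -25 = 4.00; Δnorth = 8 − -4 = 12.00.
Bearing = atan2(Δeast, Δnorth) mod 360° = 18.43° ≈ 018°.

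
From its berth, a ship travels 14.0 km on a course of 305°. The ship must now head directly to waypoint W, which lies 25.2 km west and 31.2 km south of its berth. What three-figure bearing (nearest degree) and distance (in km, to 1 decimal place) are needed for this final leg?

Leg 1 (305°, 14.0 km): east 14.0 sin 305° = -11.47, north 14.0 cos 305° = 8.03
Current position: (-11.47, 8.03). Target: (-25.2, -31.2). Remaining: Δeast = -13.73, Δnorth = -39.23.
Bearing = atan2(-13.73, -39.23) mod 360° = 199.29°; distance = √((-13.73)² + (-39.23)²) = 41.564 km.

199°, 41.6 km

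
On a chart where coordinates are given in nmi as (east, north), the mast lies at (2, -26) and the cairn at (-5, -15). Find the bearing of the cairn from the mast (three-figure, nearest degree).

328°

Δeast = -5 − 2 = -7.00; Δnorth = -15 − -26 = 11.00.
Bearing = atan2(Δeast, Δnorth) mod 360° = 327.53° ≈ 328°.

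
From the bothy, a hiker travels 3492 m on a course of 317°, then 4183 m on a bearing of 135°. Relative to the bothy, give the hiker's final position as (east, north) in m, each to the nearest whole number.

(576, -404)

Leg 1 (317°, 3492 m): east 3492 sin 317° = -2381.54, north 3492 cos 317° = 2553.89
Leg 2 (135°, 4183 m): east 4183 sin 135° = 2957.83, north 4183 cos 135° = -2957.83
Summing: 576.29 m east, -403.94 m north → (576, -404).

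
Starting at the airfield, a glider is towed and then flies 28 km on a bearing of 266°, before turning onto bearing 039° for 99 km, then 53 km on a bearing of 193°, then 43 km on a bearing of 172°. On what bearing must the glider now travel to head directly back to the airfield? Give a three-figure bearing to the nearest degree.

304°

Leg 1 (266°, 28 km): east 28 sin 266° = -27.93, north 28 cos 266° = -1.95
Leg 2 (039°, 99 km): east 99 sin 39° = 62.30, north 99 cos 39° = 76.94
Leg 3 (193°, 53 km): east 53 sin 193° = -11.92, north 53 cos 193° = -51.64
Leg 4 (172°, 43 km): east 43 sin 172° = 5.98, north 43 cos 172° = -42.58
Net displacement: 28.43 east, -19.24 north. Direction back to start is (-28.43, 19.24): bearing = atan2(-28.43, 19.24) mod 360° = 304.08° ≈ 304°.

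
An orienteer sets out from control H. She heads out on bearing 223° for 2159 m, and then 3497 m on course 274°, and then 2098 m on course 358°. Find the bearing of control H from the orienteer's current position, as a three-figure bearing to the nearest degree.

099°

Leg 1 (223°, 2159 m): east 2159 sin 223° = -1472.43, north 2159 cos 223° = -1578.99
Leg 2 (274°, 3497 m): east 3497 sin 274° = -3488.48, north 3497 cos 274° = 243.94
Leg 3 (358°, 2098 m): east 2098 sin 358° = -73.22, north 2098 cos 358° = 2096.72
Net displacement: -5034.14 east, 761.67 north. Direction back to start is (5034.14, -761.67): bearing = atan2(5034.14, -761.67) mod 360° = 98.60° ≈ 099°.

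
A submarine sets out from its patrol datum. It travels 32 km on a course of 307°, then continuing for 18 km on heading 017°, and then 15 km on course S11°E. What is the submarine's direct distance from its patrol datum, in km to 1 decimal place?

27.9 km

Leg 1 (307°, 32 km): east 32 sin 307° = -25.56, north 32 cos 307° = 19.26
Leg 2 (017°, 18 km): east 18 sin 17° = 5.26, north 18 cos 17° = 17.21
Leg 3 (S11°E, 15 km): east 15 sin 169° = 2.86, north 15 cos 169° = -14.72
Net: -17.43 east, 21.75 north. Distance = √((-17.43)² + (21.75)²) = 27.871 km.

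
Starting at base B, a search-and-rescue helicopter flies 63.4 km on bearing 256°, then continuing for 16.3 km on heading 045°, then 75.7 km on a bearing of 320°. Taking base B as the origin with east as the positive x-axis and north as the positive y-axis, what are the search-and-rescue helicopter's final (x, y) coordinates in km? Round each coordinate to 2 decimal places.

Leg 1 (256°, 63.4 km): east 63.4 sin 256° = -61.52, north 63.4 cos 256° = -15.34
Leg 2 (045°, 16.3 km): east 16.3 sin 45° = 11.53, north 16.3 cos 45° = 11.53
Leg 3 (320°, 75.7 km): east 75.7 sin 320° = -48.66, north 75.7 cos 320° = 57.99
Summing: -98.65 km east, 54.18 km north → (-98.65, 54.18).

(-98.65, 54.18)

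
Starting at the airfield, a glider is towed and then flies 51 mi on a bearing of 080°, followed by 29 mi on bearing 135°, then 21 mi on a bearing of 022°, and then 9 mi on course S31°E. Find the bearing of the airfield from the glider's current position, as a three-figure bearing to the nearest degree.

270°

Leg 1 (080°, 51 mi): east 51 sin 80° = 50.23, north 51 cos 80° = 8.86
Leg 2 (135°, 29 mi): east 29 sin 135° = 20.51, north 29 cos 135° = -20.51
Leg 3 (022°, 21 mi): east 21 sin 22° = 7.87, north 21 cos 22° = 19.47
Leg 4 (S31°E, 9 mi): east 9 sin 149° = 4.64, north 9 cos 149° = -7.71
Net displacement: 83.23 east, 0.11 north. Direction back to start is (-83.23, -0.11): bearing = atan2(-83.23, -0.11) mod 360° = 269.93° ≈ 270°.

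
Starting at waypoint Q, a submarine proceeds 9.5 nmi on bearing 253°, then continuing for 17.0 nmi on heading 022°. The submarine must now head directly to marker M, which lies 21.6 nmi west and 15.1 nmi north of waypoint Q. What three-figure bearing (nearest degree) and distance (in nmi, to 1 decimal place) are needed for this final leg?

276°, 19.0 nmi

Leg 1 (253°, 9.5 nmi): east 9.5 sin 253° = -9.08, north 9.5 cos 253° = -2.78
Leg 2 (022°, 17.0 nmi): east 17.0 sin 22° = 6.37, north 17.0 cos 22° = 15.76
Current position: (-2.72, 12.98). Target: (-21.6, 15.1). Remaining: Δeast = -18.88, Δnorth = 2.12.
Bearing = atan2(-18.88, 2.12) mod 360° = 276.39°; distance = √((-18.88)² + (2.12)²) = 19.002 nmi.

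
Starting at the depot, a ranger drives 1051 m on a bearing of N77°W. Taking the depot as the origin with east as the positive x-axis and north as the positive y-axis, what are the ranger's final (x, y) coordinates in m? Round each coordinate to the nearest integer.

(-1024, 236)

Leg 1 (N77°W, 1051 m): east 1051 sin 283° = -1024.06, north 1051 cos 283° = 236.42
Summing: -1024.06 m east, 236.42 m north → (-1024, 236).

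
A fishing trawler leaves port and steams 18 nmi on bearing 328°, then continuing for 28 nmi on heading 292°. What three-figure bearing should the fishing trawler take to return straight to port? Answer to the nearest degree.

Leg 1 (328°, 18 nmi): east 18 sin 328° = -9.54, north 18 cos 328° = 15.26
Leg 2 (292°, 28 nmi): east 28 sin 292° = -25.96, north 28 cos 292° = 10.49
Net displacement: -35.50 east, 25.75 north. Direction back to start is (35.50, -25.75): bearing = atan2(35.50, -25.75) mod 360° = 125.96° ≈ 126°.

126°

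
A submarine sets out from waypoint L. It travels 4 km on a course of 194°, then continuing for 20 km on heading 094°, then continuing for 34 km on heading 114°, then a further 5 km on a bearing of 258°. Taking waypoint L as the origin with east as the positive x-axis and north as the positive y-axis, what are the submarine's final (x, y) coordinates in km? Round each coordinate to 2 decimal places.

(45.15, -20.14)

Leg 1 (194°, 4 km): east 4 sin 194° = -0.97, north 4 cos 194° = -3.88
Leg 2 (094°, 20 km): east 20 sin 94° = 19.95, north 20 cos 94° = -1.40
Leg 3 (114°, 34 km): east 34 sin 114° = 31.06, north 34 cos 114° = -13.83
Leg 4 (258°, 5 km): east 5 sin 258° = -4.89, north 5 cos 258° = -1.04
Summing: 45.15 km east, -20.14 km north → (45.15, -20.14).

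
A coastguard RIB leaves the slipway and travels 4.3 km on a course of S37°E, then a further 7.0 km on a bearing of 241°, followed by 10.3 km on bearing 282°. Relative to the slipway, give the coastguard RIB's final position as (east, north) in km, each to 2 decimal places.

Leg 1 (S37°E, 4.3 km): east 4.3 sin 143° = 2.59, north 4.3 cos 143° = -3.43
Leg 2 (241°, 7.0 km): east 7.0 sin 241° = -6.12, north 7.0 cos 241° = -3.39
Leg 3 (282°, 10.3 km): east 10.3 sin 282° = -10.07, north 10.3 cos 282° = 2.14
Summing: -13.61 km east, -4.69 km north → (-13.61, -4.69).

(-13.61, -4.69)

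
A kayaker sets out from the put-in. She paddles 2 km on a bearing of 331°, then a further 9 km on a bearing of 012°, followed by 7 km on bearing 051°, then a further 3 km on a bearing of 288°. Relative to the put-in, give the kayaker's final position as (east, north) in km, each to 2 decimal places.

(3.49, 15.88)

Leg 1 (331°, 2 km): east 2 sin 331° = -0.97, north 2 cos 331° = 1.75
Leg 2 (012°, 9 km): east 9 sin 12° = 1.87, north 9 cos 12° = 8.80
Leg 3 (051°, 7 km): east 7 sin 51° = 5.44, north 7 cos 51° = 4.41
Leg 4 (288°, 3 km): east 3 sin 288° = -2.85, north 3 cos 288° = 0.93
Summing: 3.49 km east, 15.88 km north → (3.49, 15.88).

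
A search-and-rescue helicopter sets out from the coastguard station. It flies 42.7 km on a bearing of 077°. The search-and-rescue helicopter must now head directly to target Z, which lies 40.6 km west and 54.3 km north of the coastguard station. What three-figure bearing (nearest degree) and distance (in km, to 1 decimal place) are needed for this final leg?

299°, 93.6 km

Leg 1 (077°, 42.7 km): east 42.7 sin 77° = 41.61, north 42.7 cos 77° = 9.61
Current position: (41.61, 9.61). Target: (-40.6, 54.3). Remaining: Δeast = -82.21, Δnorth = 44.69.
Bearing = atan2(-82.21, 44.69) mod 360° = 298.53°; distance = √((-82.21)² + (44.69)²) = 93.570 km.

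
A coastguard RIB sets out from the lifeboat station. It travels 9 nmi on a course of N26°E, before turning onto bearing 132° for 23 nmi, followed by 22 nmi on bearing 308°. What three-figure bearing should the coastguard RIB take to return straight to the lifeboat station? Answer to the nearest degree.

211°

Leg 1 (N26°E, 9 nmi): east 9 sin 26° = 3.95, north 9 cos 26° = 8.09
Leg 2 (132°, 23 nmi): east 23 sin 132° = 17.09, north 23 cos 132° = -15.39
Leg 3 (308°, 22 nmi): east 22 sin 308° = -17.34, north 22 cos 308° = 13.54
Net displacement: 3.70 east, 6.24 north. Direction back to start is (-3.70, -6.24): bearing = atan2(-3.70, -6.24) mod 360° = 210.66° ≈ 211°.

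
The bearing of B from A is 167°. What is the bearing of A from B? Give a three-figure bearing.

Back-bearing = 167° + 180° = 347°.

347°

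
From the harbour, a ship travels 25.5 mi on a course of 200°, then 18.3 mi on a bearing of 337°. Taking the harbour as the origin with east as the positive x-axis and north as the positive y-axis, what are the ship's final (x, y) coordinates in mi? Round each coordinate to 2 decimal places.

(-15.87, -7.12)

Leg 1 (200°, 25.5 mi): east 25.5 sin 200° = -8.72, north 25.5 cos 200° = -23.96
Leg 2 (337°, 18.3 mi): east 18.3 sin 337° = -7.15, north 18.3 cos 337° = 16.85
Summing: -15.87 mi east, -7.12 mi north → (-15.87, -7.12).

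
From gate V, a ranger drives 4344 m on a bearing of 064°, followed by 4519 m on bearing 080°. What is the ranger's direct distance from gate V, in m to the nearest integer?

Leg 1 (064°, 4344 m): east 4344 sin 64° = 3904.36, north 4344 cos 64° = 1904.28
Leg 2 (080°, 4519 m): east 4519 sin 80° = 4450.35, north 4519 cos 80° = 784.72
Net: 8354.71 east, 2689.00 north. Distance = √((8354.71)² + (2689.00)²) = 8776.780 m.

8777 m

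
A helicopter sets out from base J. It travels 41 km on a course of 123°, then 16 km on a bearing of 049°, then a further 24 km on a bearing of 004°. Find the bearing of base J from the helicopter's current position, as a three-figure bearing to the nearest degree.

256°

Leg 1 (123°, 41 km): east 41 sin 123° = 34.39, north 41 cos 123° = -22.33
Leg 2 (049°, 16 km): east 16 sin 49° = 12.08, north 16 cos 49° = 10.50
Leg 3 (004°, 24 km): east 24 sin 4° = 1.67, north 24 cos 4° = 23.94
Net displacement: 48.14 east, 12.11 north. Direction back to start is (-48.14, -12.11): bearing = atan2(-48.14, -12.11) mod 360° = 255.88° ≈ 256°.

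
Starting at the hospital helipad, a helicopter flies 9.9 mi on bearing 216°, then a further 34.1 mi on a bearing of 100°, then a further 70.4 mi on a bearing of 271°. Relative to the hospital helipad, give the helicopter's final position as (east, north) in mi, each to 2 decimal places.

(-42.63, -12.70)

Leg 1 (216°, 9.9 mi): east 9.9 sin 216° = -5.82, north 9.9 cos 216° = -8.01
Leg 2 (100°, 34.1 mi): east 34.1 sin 100° = 33.58, north 34.1 cos 100° = -5.92
Leg 3 (271°, 70.4 mi): east 70.4 sin 271° = -70.39, north 70.4 cos 271° = 1.23
Summing: -42.63 mi east, -12.70 mi north → (-42.63, -12.70).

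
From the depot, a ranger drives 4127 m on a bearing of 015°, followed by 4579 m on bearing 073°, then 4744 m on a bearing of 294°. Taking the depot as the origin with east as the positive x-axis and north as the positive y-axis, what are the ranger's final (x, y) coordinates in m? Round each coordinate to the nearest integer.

Leg 1 (015°, 4127 m): east 4127 sin 15° = 1068.15, north 4127 cos 15° = 3986.38
Leg 2 (073°, 4579 m): east 4579 sin 73° = 4378.92, north 4579 cos 73° = 1338.77
Leg 3 (294°, 4744 m): east 4744 sin 294° = -4333.86, north 4744 cos 294° = 1929.56
Summing: 1113.21 m east, 7254.70 m north → (1113, 7255).

(1113, 7255)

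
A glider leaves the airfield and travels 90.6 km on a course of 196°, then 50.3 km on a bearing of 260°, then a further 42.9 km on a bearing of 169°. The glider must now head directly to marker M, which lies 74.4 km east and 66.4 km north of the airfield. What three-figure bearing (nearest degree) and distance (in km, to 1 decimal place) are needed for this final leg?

035°, 248.1 km

Leg 1 (196°, 90.6 km): east 90.6 sin 196° = -24.97, north 90.6 cos 196° = -87.09
Leg 2 (260°, 50.3 km): east 50.3 sin 260° = -49.54, north 50.3 cos 260° = -8.73
Leg 3 (169°, 42.9 km): east 42.9 sin 169° = 8.19, north 42.9 cos 169° = -42.11
Current position: (-66.32, -137.94). Target: (74.4, 66.4). Remaining: Δeast = 140.72, Δnorth = 204.34.
Bearing = atan2(140.72, 204.34) mod 360° = 34.55°; distance = √((140.72)² + (204.34)²) = 248.106 km.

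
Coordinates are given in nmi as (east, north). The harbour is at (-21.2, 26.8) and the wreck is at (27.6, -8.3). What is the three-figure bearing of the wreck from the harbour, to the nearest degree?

126°

Δeast = 27.6 − -21.2 = 48.80; Δnorth = -8.3 − 26.8 = -35.10.
Bearing = atan2(Δeast, Δnorth) mod 360° = 125.73° ≈ 126°.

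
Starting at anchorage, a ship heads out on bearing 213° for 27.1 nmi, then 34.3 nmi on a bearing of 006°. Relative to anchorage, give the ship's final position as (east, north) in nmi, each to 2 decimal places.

(-11.17, 11.38)

Leg 1 (213°, 27.1 nmi): east 27.1 sin 213° = -14.76, north 27.1 cos 213° = -22.73
Leg 2 (006°, 34.3 nmi): east 34.3 sin 6° = 3.59, north 34.3 cos 6° = 34.11
Summing: -11.17 nmi east, 11.38 nmi north → (-11.17, 11.38).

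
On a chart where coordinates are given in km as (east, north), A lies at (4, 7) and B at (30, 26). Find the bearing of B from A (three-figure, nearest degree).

Δeast = 30 − 4 = 26.00; Δnorth = 26 − 7 = 19.00.
Bearing = atan2(Δeast, Δnorth) mod 360° = 53.84° ≈ 054°.

054°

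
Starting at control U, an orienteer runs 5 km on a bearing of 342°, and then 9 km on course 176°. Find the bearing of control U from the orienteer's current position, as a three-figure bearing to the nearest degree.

Leg 1 (342°, 5 km): east 5 sin 342° = -1.55, north 5 cos 342° = 4.76
Leg 2 (176°, 9 km): east 9 sin 176° = 0.63, north 9 cos 176° = -8.98
Net displacement: -0.92 east, -4.22 north. Direction back to start is (0.92, 4.22): bearing = atan2(0.92, 4.22) mod 360° = 12.26° ≈ 012°.

012°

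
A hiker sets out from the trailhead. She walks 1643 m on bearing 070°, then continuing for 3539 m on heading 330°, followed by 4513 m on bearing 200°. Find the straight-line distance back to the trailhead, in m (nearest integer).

1873 m

Leg 1 (070°, 1643 m): east 1643 sin 70° = 1543.91, north 1643 cos 70° = 561.94
Leg 2 (330°, 3539 m): east 3539 sin 330° = -1769.50, north 3539 cos 330° = 3064.86
Leg 3 (200°, 4513 m): east 4513 sin 200° = -1543.54, north 4513 cos 200° = -4240.83
Net: -1769.12 east, -614.03 north. Distance = √((-1769.12)² + (-614.03)²) = 1872.652 m.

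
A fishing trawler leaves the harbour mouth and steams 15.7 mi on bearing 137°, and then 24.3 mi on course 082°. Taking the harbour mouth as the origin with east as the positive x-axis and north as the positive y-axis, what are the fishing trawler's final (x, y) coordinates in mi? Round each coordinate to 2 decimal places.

(34.77, -8.10)

Leg 1 (137°, 15.7 mi): east 15.7 sin 137° = 10.71, north 15.7 cos 137° = -11.48
Leg 2 (082°, 24.3 mi): east 24.3 sin 82° = 24.06, north 24.3 cos 82° = 3.38
Summing: 34.77 mi east, -8.10 mi north → (34.77, -8.10).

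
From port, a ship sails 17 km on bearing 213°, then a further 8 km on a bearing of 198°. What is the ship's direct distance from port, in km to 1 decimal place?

Leg 1 (213°, 17 km): east 17 sin 213° = -9.26, north 17 cos 213° = -14.26
Leg 2 (198°, 8 km): east 8 sin 198° = -2.47, north 8 cos 198° = -7.61
Net: -11.73 east, -21.87 north. Distance = √((-11.73)² + (-21.87)²) = 24.814 km.

24.8 km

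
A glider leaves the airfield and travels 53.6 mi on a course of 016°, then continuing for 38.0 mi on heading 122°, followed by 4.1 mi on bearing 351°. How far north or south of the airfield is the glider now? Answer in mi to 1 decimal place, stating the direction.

Leg 1 (016°, 53.6 mi): east 53.6 sin 16° = 14.77, north 53.6 cos 16° = 51.52
Leg 2 (122°, 38.0 mi): east 38.0 sin 122° = 32.23, north 38.0 cos 122° = -20.14
Leg 3 (351°, 4.1 mi): east 4.1 sin 351° = -0.64, north 4.1 cos 351° = 4.05
Net north component: 35.44 mi.

35.4 mi north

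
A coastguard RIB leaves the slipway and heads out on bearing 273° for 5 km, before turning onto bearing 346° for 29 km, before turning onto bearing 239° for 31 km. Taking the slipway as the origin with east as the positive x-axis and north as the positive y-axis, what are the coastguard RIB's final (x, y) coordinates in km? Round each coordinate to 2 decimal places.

Leg 1 (273°, 5 km): east 5 sin 273° = -4.99, north 5 cos 273° = 0.26
Leg 2 (346°, 29 km): east 29 sin 346° = -7.02, north 29 cos 346° = 28.14
Leg 3 (239°, 31 km): east 31 sin 239° = -26.57, north 31 cos 239° = -15.97
Summing: -38.58 km east, 12.43 km north → (-38.58, 12.43).

(-38.58, 12.43)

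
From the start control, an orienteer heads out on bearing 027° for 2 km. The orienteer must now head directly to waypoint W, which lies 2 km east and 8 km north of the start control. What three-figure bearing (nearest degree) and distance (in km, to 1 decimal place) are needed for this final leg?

Leg 1 (027°, 2 km): east 2 sin 27° = 0.91, north 2 cos 27° = 1.78
Current position: (0.91, 1.78). Target: (2, 8). Remaining: Δeast = 1.09, Δnorth = 6.22.
Bearing = atan2(1.09, 6.22) mod 360° = 9.96°; distance = √((1.09)² + (6.22)²) = 6.313 km.

010°, 6.3 km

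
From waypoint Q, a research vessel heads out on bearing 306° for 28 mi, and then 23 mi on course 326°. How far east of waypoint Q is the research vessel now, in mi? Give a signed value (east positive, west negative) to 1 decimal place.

-35.5 mi

Leg 1 (306°, 28 mi): east 28 sin 306° = -22.65, north 28 cos 306° = 16.46
Leg 2 (326°, 23 mi): east 23 sin 326° = -12.86, north 23 cos 326° = 19.07
Net east component: -35.51 mi.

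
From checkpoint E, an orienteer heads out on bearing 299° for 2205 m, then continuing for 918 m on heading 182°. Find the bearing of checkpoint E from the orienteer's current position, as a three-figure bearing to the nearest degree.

094°

Leg 1 (299°, 2205 m): east 2205 sin 299° = -1928.54, north 2205 cos 299° = 1069.01
Leg 2 (182°, 918 m): east 918 sin 182° = -32.04, north 918 cos 182° = -917.44
Net displacement: -1960.57 east, 151.56 north. Direction back to start is (1960.57, -151.56): bearing = atan2(1960.57, -151.56) mod 360° = 94.42° ≈ 094°.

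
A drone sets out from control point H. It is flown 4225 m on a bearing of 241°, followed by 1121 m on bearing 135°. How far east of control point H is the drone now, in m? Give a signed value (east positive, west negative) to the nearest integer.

Leg 1 (241°, 4225 m): east 4225 sin 241° = -3695.27, north 4225 cos 241° = -2048.32
Leg 2 (135°, 1121 m): east 1121 sin 135° = 792.67, north 1121 cos 135° = -792.67
Net east component: -2902.60 m.

-2903 m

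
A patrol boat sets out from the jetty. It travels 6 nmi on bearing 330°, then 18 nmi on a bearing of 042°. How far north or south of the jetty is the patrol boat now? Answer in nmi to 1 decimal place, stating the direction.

Leg 1 (330°, 6 nmi): east 6 sin 330° = -3.00, north 6 cos 330° = 5.20
Leg 2 (042°, 18 nmi): east 18 sin 42° = 12.04, north 18 cos 42° = 13.38
Net north component: 18.57 nmi.

18.6 nmi north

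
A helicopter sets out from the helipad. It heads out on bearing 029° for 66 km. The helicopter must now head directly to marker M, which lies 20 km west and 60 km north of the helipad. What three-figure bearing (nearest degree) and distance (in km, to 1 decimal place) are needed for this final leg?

Leg 1 (029°, 66 km): east 66 sin 29° = 32.00, north 66 cos 29° = 57.72
Current position: (32.00, 57.72). Target: (-20, 60). Remaining: Δeast = -52.00, Δnorth = 2.28.
Bearing = atan2(-52.00, 2.28) mod 360° = 272.51°; distance = √((-52.00)² + (2.28)²) = 52.047 km.

273°, 52.0 km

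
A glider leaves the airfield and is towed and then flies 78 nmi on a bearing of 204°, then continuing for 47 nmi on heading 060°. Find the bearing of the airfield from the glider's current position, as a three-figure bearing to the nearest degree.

Leg 1 (204°, 78 nmi): east 78 sin 204° = -31.73, north 78 cos 204° = -71.26
Leg 2 (060°, 47 nmi): east 47 sin 60° = 40.70, north 47 cos 60° = 23.50
Net displacement: 8.98 east, -47.76 north. Direction back to start is (-8.98, 47.76): bearing = atan2(-8.98, 47.76) mod 360° = 349.35° ≈ 349°.

349°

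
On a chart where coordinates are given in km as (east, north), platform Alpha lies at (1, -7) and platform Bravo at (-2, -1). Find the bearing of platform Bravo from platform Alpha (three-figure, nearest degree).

Δeast = -2 − 1 = -3.00; Δnorth = -1 − -7 = 6.00.
Bearing = atan2(Δeast, Δnorth) mod 360° = 333.43° ≈ 333°.

333°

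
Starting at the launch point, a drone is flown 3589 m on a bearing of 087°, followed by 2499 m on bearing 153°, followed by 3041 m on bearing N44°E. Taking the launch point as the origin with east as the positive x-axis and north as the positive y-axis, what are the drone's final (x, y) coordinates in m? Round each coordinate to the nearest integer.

(6831, 149)

Leg 1 (087°, 3589 m): east 3589 sin 87° = 3584.08, north 3589 cos 87° = 187.83
Leg 2 (153°, 2499 m): east 2499 sin 153° = 1134.52, north 2499 cos 153° = -2226.63
Leg 3 (N44°E, 3041 m): east 3041 sin 44° = 2112.46, north 3041 cos 44° = 2187.51
Summing: 6831.06 m east, 148.72 m north → (6831, 149).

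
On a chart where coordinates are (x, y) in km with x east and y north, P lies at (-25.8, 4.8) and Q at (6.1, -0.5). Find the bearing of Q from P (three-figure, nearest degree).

099°

Δeast = 6.1 − -25.8 = 31.90; Δnorth = -0.5 − 4.8 = -5.30.
Bearing = atan2(Δeast, Δnorth) mod 360° = 99.43° ≈ 099°.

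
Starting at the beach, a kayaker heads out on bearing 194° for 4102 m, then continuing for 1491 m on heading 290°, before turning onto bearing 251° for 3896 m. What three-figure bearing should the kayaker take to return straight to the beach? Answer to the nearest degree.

Leg 1 (194°, 4102 m): east 4102 sin 194° = -992.36, north 4102 cos 194° = -3980.15
Leg 2 (290°, 1491 m): east 1491 sin 290° = -1401.08, north 1491 cos 290° = 509.95
Leg 3 (251°, 3896 m): east 3896 sin 251° = -3683.74, north 3896 cos 251° = -1268.41
Net displacement: -6077.19 east, -4738.61 north. Direction back to start is (6077.19, 4738.61): bearing = atan2(6077.19, 4738.61) mod 360° = 52.06° ≈ 052°.

052°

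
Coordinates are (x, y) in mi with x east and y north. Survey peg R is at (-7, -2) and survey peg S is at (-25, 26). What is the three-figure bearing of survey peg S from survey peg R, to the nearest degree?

Δeast = -25 − -7 = -18.00; Δnorth = 26 − -2 = 28.00.
Bearing = atan2(Δeast, Δnorth) mod 360° = 327.26° ≈ 327°.

327°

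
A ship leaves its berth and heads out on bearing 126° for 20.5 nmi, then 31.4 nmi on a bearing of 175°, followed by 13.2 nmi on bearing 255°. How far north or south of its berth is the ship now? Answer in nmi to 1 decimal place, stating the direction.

Leg 1 (126°, 20.5 nmi): east 20.5 sin 126° = 16.58, north 20.5 cos 126° = -12.05
Leg 2 (175°, 31.4 nmi): east 31.4 sin 175° = 2.74, north 31.4 cos 175° = -31.28
Leg 3 (255°, 13.2 nmi): east 13.2 sin 255° = -12.75, north 13.2 cos 255° = -3.42
Net north component: -46.75 nmi.

46.7 nmi south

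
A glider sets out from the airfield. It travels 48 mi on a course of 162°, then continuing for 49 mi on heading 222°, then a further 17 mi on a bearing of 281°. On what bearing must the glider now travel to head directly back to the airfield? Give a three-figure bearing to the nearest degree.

024°

Leg 1 (162°, 48 mi): east 48 sin 162° = 14.83, north 48 cos 162° = -45.65
Leg 2 (222°, 49 mi): east 49 sin 222° = -32.79, north 49 cos 222° = -36.41
Leg 3 (281°, 17 mi): east 17 sin 281° = -16.69, north 17 cos 281° = 3.24
Net displacement: -34.64 east, -78.82 north. Direction back to start is (34.64, 78.82): bearing = atan2(34.64, 78.82) mod 360° = 23.73° ≈ 024°.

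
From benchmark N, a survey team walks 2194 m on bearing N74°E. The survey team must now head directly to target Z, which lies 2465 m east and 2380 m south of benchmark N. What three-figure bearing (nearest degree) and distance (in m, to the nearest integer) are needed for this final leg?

173°, 3006 m

Leg 1 (N74°E, 2194 m): east 2194 sin 74° = 2109.01, north 2194 cos 74° = 604.75
Current position: (2109.01, 604.75). Target: (2465, -2380). Remaining: Δeast = 355.99, Δnorth = -2984.75.
Bearing = atan2(355.99, -2984.75) mod 360° = 173.20°; distance = √((355.99)² + (-2984.75)²) = 3005.903 m.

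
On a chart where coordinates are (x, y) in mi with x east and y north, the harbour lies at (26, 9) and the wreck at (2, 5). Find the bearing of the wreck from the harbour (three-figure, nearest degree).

Δeast = 2 − 26 = -24.00; Δnorth = 5 − 9 = -4.00.
Bearing = atan2(Δeast, Δnorth) mod 360° = 260.54° ≈ 261°.

261°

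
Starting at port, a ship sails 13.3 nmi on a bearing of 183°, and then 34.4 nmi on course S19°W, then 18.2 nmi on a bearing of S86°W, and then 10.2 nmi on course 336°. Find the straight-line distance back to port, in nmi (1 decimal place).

Leg 1 (183°, 13.3 nmi): east 13.3 sin 183° = -0.70, north 13.3 cos 183° = -13.28
Leg 2 (S19°W, 34.4 nmi): east 34.4 sin 199° = -11.20, north 34.4 cos 199° = -32.53
Leg 3 (S86°W, 18.2 nmi): east 18.2 sin 266° = -18.16, north 18.2 cos 266° = -1.27
Leg 4 (336°, 10.2 nmi): east 10.2 sin 336° = -4.15, north 10.2 cos 336° = 9.32
Net: -34.20 east, -37.76 north. Distance = √((-34.20)² + (-37.76)²) = 50.945 nmi.

50.9 nmi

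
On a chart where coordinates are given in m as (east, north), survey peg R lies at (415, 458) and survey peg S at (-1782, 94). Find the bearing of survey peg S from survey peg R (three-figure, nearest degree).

Δeast = -1782 − 415 = -2197.00; Δnorth = 94 − 458 = -364.00.
Bearing = atan2(Δeast, Δnorth) mod 360° = 260.59° ≈ 261°.

261°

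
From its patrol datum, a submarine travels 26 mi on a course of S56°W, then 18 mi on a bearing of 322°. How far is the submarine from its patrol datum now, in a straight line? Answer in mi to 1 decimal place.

Leg 1 (S56°W, 26 mi): east 26 sin 236° = -21.55, north 26 cos 236° = -14.54
Leg 2 (322°, 18 mi): east 18 sin 322° = -11.08, north 18 cos 322° = 14.18
Net: -32.64 east, -0.35 north. Distance = √((-32.64)² + (-0.35)²) = 32.639 mi.

32.6 mi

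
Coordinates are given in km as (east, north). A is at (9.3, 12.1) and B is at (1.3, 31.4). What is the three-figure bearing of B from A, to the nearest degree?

337°

Δeast = 1.3 − 9.3 = -8.00; Δnorth = 31.4 − 12.1 = 19.30.
Bearing = atan2(Δeast, Δnorth) mod 360° = 337.49° ≈ 337°.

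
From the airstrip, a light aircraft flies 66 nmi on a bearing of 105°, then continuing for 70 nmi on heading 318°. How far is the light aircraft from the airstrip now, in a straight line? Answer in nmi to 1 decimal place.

38.8 nmi

Leg 1 (105°, 66 nmi): east 66 sin 105° = 63.75, north 66 cos 105° = -17.08
Leg 2 (318°, 70 nmi): east 70 sin 318° = -46.84, north 70 cos 318° = 52.02
Net: 16.91 east, 34.94 north. Distance = √((16.91)² + (34.94)²) = 38.816 nmi.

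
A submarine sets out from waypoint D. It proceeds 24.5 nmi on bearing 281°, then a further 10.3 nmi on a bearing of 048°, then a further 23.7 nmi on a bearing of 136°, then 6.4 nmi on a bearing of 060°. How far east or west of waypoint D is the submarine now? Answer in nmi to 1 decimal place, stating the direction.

5.6 nmi east

Leg 1 (281°, 24.5 nmi): east 24.5 sin 281° = -24.05, north 24.5 cos 281° = 4.67
Leg 2 (048°, 10.3 nmi): east 10.3 sin 48° = 7.65, north 10.3 cos 48° = 6.89
Leg 3 (136°, 23.7 nmi): east 23.7 sin 136° = 16.46, north 23.7 cos 136° = -17.05
Leg 4 (060°, 6.4 nmi): east 6.4 sin 60° = 5.54, north 6.4 cos 60° = 3.20
Net east component: 5.61 nmi.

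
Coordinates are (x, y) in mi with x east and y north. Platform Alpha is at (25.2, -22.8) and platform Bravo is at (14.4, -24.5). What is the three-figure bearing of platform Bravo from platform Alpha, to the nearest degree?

Δeast = 14.4 − 25.2 = -10.80; Δnorth = -24.5 − -22.8 = -1.70.
Bearing = atan2(Δeast, Δnorth) mod 360° = 261.05° ≈ 261°.

261°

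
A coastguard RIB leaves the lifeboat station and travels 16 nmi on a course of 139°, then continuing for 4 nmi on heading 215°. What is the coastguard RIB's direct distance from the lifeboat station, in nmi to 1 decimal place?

17.4 nmi

Leg 1 (139°, 16 nmi): east 16 sin 139° = 10.50, north 16 cos 139° = -12.08
Leg 2 (215°, 4 nmi): east 4 sin 215° = -2.29, north 4 cos 215° = -3.28
Net: 8.20 east, -15.35 north. Distance = √((8.20)² + (-15.35)²) = 17.406 nmi.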